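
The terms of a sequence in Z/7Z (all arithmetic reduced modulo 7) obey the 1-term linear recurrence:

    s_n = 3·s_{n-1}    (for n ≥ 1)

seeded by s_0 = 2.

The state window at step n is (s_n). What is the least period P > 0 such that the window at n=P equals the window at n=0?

6

n=0: window = (2)
n=1: window = (6)
n=2: window = (4)
n=3: window = (5)
n=4: window = (1)
n=5: window = (3)
n=6: window = (2)
window at n=6 equals window at n=0 → period = 6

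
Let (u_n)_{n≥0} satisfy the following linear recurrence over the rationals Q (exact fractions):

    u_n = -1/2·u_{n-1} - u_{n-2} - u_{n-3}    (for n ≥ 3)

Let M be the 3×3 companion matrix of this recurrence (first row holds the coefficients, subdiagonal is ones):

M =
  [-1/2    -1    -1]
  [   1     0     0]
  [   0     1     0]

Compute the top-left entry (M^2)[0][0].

-3/4

(M^2)[0][0] is the top entry after applying M 2 times to the unit state (1, 0, 0). Equivalently it is h_{4} for the auxiliary sequence (h_n) obeying the same recurrence with h_2 = 1 and h_i = 0 for 0 ≤ i < 2:
h_3 = -1/2·1 + -1·0 + -1·0 = -1/2
h_4 = -1/2·-1/2 + -1·1 + -1·0 = -3/4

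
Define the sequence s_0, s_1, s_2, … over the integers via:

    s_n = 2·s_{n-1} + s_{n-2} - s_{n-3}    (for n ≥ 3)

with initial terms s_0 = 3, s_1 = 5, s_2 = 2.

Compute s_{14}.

s_3 = 2·2 + 1·5 + -1·3 = 6
s_4 = 2·6 + 1·2 + -1·5 = 9
s_5 = 2·9 + 1·6 + -1·2 = 22
s_6 = 2·22 + 1·9 + -1·6 = 47
s_7 = 2·47 + 1·22 + -1·9 = 107
s_8 = 2·107 + 1·47 + -1·22 = 239
s_9 = 2·239 + 1·107 + -1·47 = 538
s_10 = 2·538 + 1·239 + -1·107 = 1208
s_11 = 2·1208 + 1·538 + -1·239 = 2715
s_12 = 2·2715 + 1·1208 + -1·538 = 6100
s_13 = 2·6100 + 1·2715 + -1·1208 = 13707
s_14 = 2·13707 + 1·6100 + -1·2715 = 30799

30799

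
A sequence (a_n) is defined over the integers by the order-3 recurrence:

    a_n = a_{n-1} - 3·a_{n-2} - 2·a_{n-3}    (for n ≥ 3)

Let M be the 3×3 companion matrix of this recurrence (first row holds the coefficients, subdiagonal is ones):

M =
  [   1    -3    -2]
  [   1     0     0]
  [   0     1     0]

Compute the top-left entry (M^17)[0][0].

54646

(M^17)[0][0] is the top entry after applying M 17 times to the unit state (1, 0, 0). Equivalently it is h_{19} for the auxiliary sequence (h_n) obeying the same recurrence with h_2 = 1 and h_i = 0 for 0 ≤ i < 2:
h_3 = 1·1 + -3·0 + -2·0 = 1
h_4 = 1·1 + -3·1 + -2·0 = -2
h_5 = 1·-2 + -3·1 + -2·1 = -7
h_6 = 1·-7 + -3·-2 + -2·1 = -3
h_7 = 1·-3 + -3·-7 + -2·-2 = 22
h_8 = 1·22 + -3·-3 + -2·-7 = 45
h_9 = 1·45 + -3·22 + -2·-3 = -15
h_10 = 1·-15 + -3·45 + -2·22 = -194
h_11 = 1·-194 + -3·-15 + -2·45 = -239
h_12 = 1·-239 + -3·-194 + -2·-15 = 373
h_13 = 1·373 + -3·-239 + -2·-194 = 1478
h_14 = 1·1478 + -3·373 + -2·-239 = 837
h_15 = 1·837 + -3·1478 + -2·373 = -4343
h_16 = 1·-4343 + -3·837 + -2·1478 = -9810
h_17 = 1·-9810 + -3·-4343 + -2·837 = 1545
h_18 = 1·1545 + -3·-9810 + -2·-4343 = 39661
h_19 = 1·39661 + -3·1545 + -2·-9810 = 54646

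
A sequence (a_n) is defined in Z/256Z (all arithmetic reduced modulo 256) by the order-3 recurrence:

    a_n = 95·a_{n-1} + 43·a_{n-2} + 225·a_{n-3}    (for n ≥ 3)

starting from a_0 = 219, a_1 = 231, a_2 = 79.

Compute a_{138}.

a_3 = 95·79 + 43·231 + 225·219 = 153
a_4 = 95·153 + 43·79 + 225·231 = 19
a_5 = 95·19 + 43·153 + 225·79 = 47
a_6 = 95·47 + 43·19 + 225·153 = 27
a_7 = 95·27 + 43·47 + 225·19 = 157
a_8 = 95·157 + 43·27 + 225·47 = 27
Continuing the recurrence:
  a_9 = 31;  a_10 = 7;  a_11 = 137;  a_12 = 67;  a_13 = 7;  a_14 = 67
  a_15 = 237;  a_16 = 91;  a_17 = 119;  a_18 = 191;  a_19 = 217;  a_20 = 51
  a_21 = 63;  a_22 = 171;  a_23 = 221;  a_24 = 27;  a_25 = 111;  a_26 = 247
  a_27 = 9;  a_28 = 99;  a_29 = 87;  a_30 = 211;  a_31 = 237;  a_32 = 219
  a_33 = 135;  a_34 = 47;  a_35 = 153;  a_36 = 83;  a_37 = 207;  a_38 = 59
  a_39 = 157;  a_40 = 27;  a_41 = 63;  a_42 = 231;  a_43 = 9;  a_44 = 131
  a_45 = 39;  a_46 = 99;  a_47 = 109;  a_48 = 91;  a_49 = 23;  a_50 = 159
  a_51 = 217;  a_52 = 115;  a_53 = 223;  a_54 = 203;  a_55 = 221;  a_56 = 27
  a_57 = 143;  a_58 = 215;  a_59 = 137;  a_60 = 163;  a_61 = 119;  a_62 = 243
  a_63 = 109;  a_64 = 219;  a_65 = 39;  a_66 = 15;  a_67 = 153;  a_68 = 147
  a_69 = 111;  a_70 = 91;  a_71 = 157;  a_72 = 27;  a_73 = 95;  a_74 = 199
  a_75 = 137;  a_76 = 195;  a_77 = 71;  a_78 = 131;  a_79 = 237;  a_80 = 91
  a_81 = 183;  a_82 = 127;  a_83 = 217;  a_84 = 179;  a_85 = 127;  a_86 = 235
  a_87 = 221;  a_88 = 27;  a_89 = 175;  a_90 = 183;  a_91 = 9;  a_92 = 227
  a_93 = 151;  a_94 = 19;  a_95 = 237;  a_96 = 219;  a_97 = 199;  a_98 = 239
  a_99 = 153;  a_100 = 211;  a_101 = 15;  a_102 = 123;  a_103 = 157;  a_104 = 27
  a_105 = 127;  a_106 = 167;  a_107 = 9;  a_108 = 3;  a_109 = 103;  a_110 = 163
  a_111 = 109;  a_112 = 91;  a_113 = 87;  a_114 = 95;  a_115 = 217;  a_116 = 243
  a_117 = 31;  a_118 = 11;  a_119 = 221;  a_120 = 27;  a_121 = 207;  a_122 = 151
  a_123 = 137;  a_124 = 35;  a_125 = 183;  a_126 = 51;  a_127 = 109;  a_128 = 219
  a_129 = 103;  a_130 = 207;  a_131 = 153;  a_132 = 19;  a_133 = 175;  a_134 = 155
  a_135 = 157;  a_136 = 27
a_137 = 95·27 + 43·157 + 225·155 = 159
a_138 = 95·159 + 43·27 + 225·157 = 135

135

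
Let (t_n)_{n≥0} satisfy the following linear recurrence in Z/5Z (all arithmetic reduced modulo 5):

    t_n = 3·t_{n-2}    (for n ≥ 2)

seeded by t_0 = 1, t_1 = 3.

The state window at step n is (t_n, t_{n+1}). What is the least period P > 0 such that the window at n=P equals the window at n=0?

8

n=0: window = (1, 3)
n=1: window = (3, 3)
n=2: window = (3, 4)
n=3: window = (4, 4)
n=4: window = (4, 2)
n=5: window = (2, 2)
n=6: window = (2, 1)
n=7: window = (1, 1)
n=8: window = (1, 3)
window at n=8 equals window at n=0 → period = 8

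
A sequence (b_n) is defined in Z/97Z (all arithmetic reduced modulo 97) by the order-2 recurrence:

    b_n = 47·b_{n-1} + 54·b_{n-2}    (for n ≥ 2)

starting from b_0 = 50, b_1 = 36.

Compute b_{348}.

40

b_2 = 47·36 + 54·50 = 27
b_3 = 47·27 + 54·36 = 12
b_4 = 47·12 + 54·27 = 82
b_5 = 47·82 + 54·12 = 40
b_6 = 47·40 + 54·82 = 3
b_7 = 47·3 + 54·40 = 70
Continuing the recurrence:
  b_8 = 57;  b_9 = 57;  b_10 = 34;  b_11 = 20;  b_12 = 60;  b_13 = 20
  b_14 = 9;  b_15 = 48;  b_16 = 26;  b_17 = 31;  b_18 = 48;  b_19 = 50
  b_20 = 92;  b_21 = 40;  b_22 = 58;  b_23 = 36;  b_24 = 71;  b_25 = 43
  b_26 = 35;  b_27 = 87;  b_28 = 62;  b_29 = 46;  b_30 = 78;  b_31 = 39
  b_32 = 31;  b_33 = 71;  b_34 = 64;  b_35 = 52;  b_36 = 80;  b_37 = 69
  b_38 = 94;  b_39 = 93;  b_40 = 38;  b_41 = 18;  b_42 = 85;  b_43 = 20
  b_44 = 1;  b_45 = 60;  b_46 = 61;  b_47 = 93;  b_48 = 2;  b_49 = 72
  b_50 = 0;  b_51 = 8;  b_52 = 85;  b_53 = 62;  b_54 = 35;  b_55 = 46
  b_56 = 75;  b_57 = 92;  b_58 = 32;  b_59 = 70;  b_60 = 71;  b_61 = 36
  b_62 = 94;  b_63 = 57;  b_64 = 92;  b_65 = 30;  b_66 = 73;  b_67 = 7
  b_68 = 3;  b_69 = 34;  b_70 = 14;  b_71 = 69;  b_72 = 22;  b_73 = 7
  b_74 = 62;  b_75 = 91;  b_76 = 59;  b_77 = 24;  b_78 = 46;  b_79 = 63
  b_80 = 13;  b_81 = 36;  b_82 = 66;  b_83 = 2;  b_84 = 69;  b_85 = 53
  b_86 = 9;  b_87 = 84;  b_88 = 69;  b_89 = 19;  b_90 = 60;  b_91 = 63
  b_92 = 90;  b_93 = 66;  b_94 = 8;  b_95 = 60;  b_96 = 51;  b_97 = 11
  b_98 = 70;  b_99 = 4;  b_100 = 88;  b_101 = 84;  b_102 = 67;  b_103 = 22
  b_104 = 93;  b_105 = 30;  b_106 = 30;  b_107 = 23;  b_108 = 82;  b_109 = 52
  b_110 = 82;  b_111 = 66;  b_112 = 61;  b_113 = 29;  b_114 = 1;  b_115 = 61
  b_116 = 11;  b_117 = 28;  b_118 = 67;  b_119 = 5;  b_120 = 70;  b_121 = 68
  b_122 = 89;  b_123 = 95;  b_124 = 56;  b_125 = 2;  b_126 = 14;  b_127 = 87
  b_128 = 92;  b_129 = 1;  b_130 = 68;  b_131 = 49;  b_132 = 58;  b_133 = 37
  b_134 = 21;  b_135 = 75;  b_136 = 3;  b_137 = 20;  b_138 = 35;  b_139 = 9
  b_140 = 82;  b_141 = 72;  b_142 = 52;  b_143 = 27;  b_144 = 3;  b_145 = 47
  b_146 = 43;  b_147 = 0;  b_148 = 91;  b_149 = 9;  b_150 = 2;  b_151 = 95
  b_152 = 14;  b_153 = 65;  b_154 = 28;  b_155 = 73;  b_156 = 93;  b_157 = 68
  b_158 = 70;  b_159 = 75;  b_160 = 30;  b_161 = 28;  b_162 = 26;  b_163 = 18
  b_164 = 19;  b_165 = 22;  b_166 = 23;  b_167 = 38;  b_168 = 21;  b_169 = 32
  b_170 = 19;  b_171 = 2;  b_172 = 53;  b_173 = 77;  b_174 = 79;  b_175 = 14
  b_176 = 74;  b_177 = 63;  b_178 = 70;  b_179 = 96;  b_180 = 47;  b_181 = 21
  b_182 = 33;  b_183 = 66;  b_184 = 34;  b_185 = 21;  b_186 = 10;  b_187 = 52
  b_188 = 74;  b_189 = 78;  b_190 = 96;  b_191 = 91;  b_192 = 52;  b_193 = 83
  b_194 = 16;  b_195 = 93;  b_196 = 94;  b_197 = 31;  b_198 = 34;  b_199 = 71
  b_200 = 32;  b_201 = 3;  b_202 = 26;  b_203 = 26;  b_204 = 7;  b_205 = 84
  b_206 = 58;  b_207 = 84;  b_208 = 96;  b_209 = 27;  b_210 = 51;  b_211 = 72
  b_212 = 27;  b_213 = 16;  b_214 = 76;  b_215 = 71;  b_216 = 69;  b_217 = 93
  b_218 = 46;  b_219 = 6;  b_220 = 50;  b_221 = 55;  b_222 = 47;  b_223 = 38
  b_224 = 56;  b_225 = 28;  b_226 = 72;  b_227 = 46;  b_228 = 36;  b_229 = 5
  b_230 = 45;  b_231 = 57;  b_232 = 65;  b_233 = 22;  b_234 = 82;  b_235 = 95
  b_236 = 66;  b_237 = 84;  b_238 = 43;  b_239 = 58;  b_240 = 4;  b_241 = 22
  b_242 = 86;  b_243 = 89;  b_244 = 0;  b_245 = 53;  b_246 = 66;  b_247 = 47
  b_248 = 50;  b_249 = 38;  b_250 = 24;  b_251 = 76;  b_252 = 18;  b_253 = 3
  b_254 = 46;  b_255 = 93;  b_256 = 65;  b_257 = 26;  b_258 = 76;  b_259 = 29
  b_260 = 35;  b_261 = 10;  b_262 = 32;  b_263 = 7;  b_264 = 20;  b_265 = 57
  b_266 = 73;  b_267 = 10;  b_268 = 47;  b_269 = 33;  b_270 = 15;  b_271 = 62
  b_272 = 38;  b_273 = 90;  b_274 = 74;  b_275 = 93;  b_276 = 25;  b_277 = 86
  b_278 = 57;  b_279 = 48;  b_280 = 96;  b_281 = 23;  b_282 = 57;  b_283 = 41
  b_284 = 58;  b_285 = 90;  b_286 = 87;  b_287 = 25;  b_288 = 53;  b_289 = 58
  b_290 = 59;  b_291 = 85;  b_292 = 3;  b_293 = 75;  b_294 = 1;  b_295 = 23
  b_296 = 68;  b_297 = 73;  b_298 = 22;  b_299 = 29;  b_300 = 29;  b_301 = 19
  b_302 = 34;  b_303 = 5;  b_304 = 34;  b_305 = 25;  b_306 = 4;  b_307 = 83
  b_308 = 43;  b_309 = 4;  b_310 = 85;  b_311 = 40;  b_312 = 68;  b_313 = 21
  b_314 = 3;  b_315 = 14;  b_316 = 44;  b_317 = 11;  b_318 = 80;  b_319 = 86
  b_320 = 20;  b_321 = 55;  b_322 = 76;  b_323 = 43;  b_324 = 14;  b_325 = 70
  b_326 = 69;  b_327 = 39;  b_328 = 30;  b_329 = 24;  b_330 = 32;  b_331 = 84
  b_332 = 50;  b_333 = 96;  b_334 = 34;  b_335 = 89;  b_336 = 5;  b_337 = 94
  b_338 = 32;  b_339 = 81;  b_340 = 6;  b_341 = 0;  b_342 = 33;  b_343 = 96
  b_344 = 86;  b_345 = 11;  b_346 = 20
b_347 = 47·20 + 54·11 = 79
b_348 = 47·79 + 54·20 = 40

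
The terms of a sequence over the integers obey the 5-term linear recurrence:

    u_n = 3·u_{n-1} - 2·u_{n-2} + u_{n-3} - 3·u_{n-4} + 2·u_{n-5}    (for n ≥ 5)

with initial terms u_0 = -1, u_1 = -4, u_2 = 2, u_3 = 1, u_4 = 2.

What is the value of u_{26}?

38347906

u_5 = 3·2 + -2·1 + 1·2 + -3·-4 + 2·-1 = 16
u_6 = 3·16 + -2·2 + 1·1 + -3·2 + 2·-4 = 31
u_7 = 3·31 + -2·16 + 1·2 + -3·1 + 2·2 = 64
u_8 = 3·64 + -2·31 + 1·16 + -3·2 + 2·1 = 142
u_9 = 3·142 + -2·64 + 1·31 + -3·16 + 2·2 = 285
u_10 = 3·285 + -2·142 + 1·64 + -3·31 + 2·16 = 574
u_11 = 3·574 + -2·285 + 1·142 + -3·64 + 2·31 = 1164
u_12 = 3·1164 + -2·574 + 1·285 + -3·142 + 2·64 = 2331
u_13 = 3·2331 + -2·1164 + 1·574 + -3·285 + 2·142 = 4668
u_14 = 3·4668 + -2·2331 + 1·1164 + -3·574 + 2·285 = 9354
u_15 = 3·9354 + -2·4668 + 1·2331 + -3·1164 + 2·574 = 18713
u_16 = 3·18713 + -2·9354 + 1·4668 + -3·2331 + 2·1164 = 37434
u_17 = 3·37434 + -2·18713 + 1·9354 + -3·4668 + 2·2331 = 74888
u_18 = 3·74888 + -2·37434 + 1·18713 + -3·9354 + 2·4668 = 149783
u_19 = 3·149783 + -2·74888 + 1·37434 + -3·18713 + 2·9354 = 299576
u_20 = 3·299576 + -2·149783 + 1·74888 + -3·37434 + 2·18713 = 599174
u_21 = 3·599174 + -2·299576 + 1·149783 + -3·74888 + 2·37434 = 1198357
u_22 = 3·1198357 + -2·599174 + 1·299576 + -3·149783 + 2·74888 = 2396726
u_23 = 3·2396726 + -2·1198357 + 1·599174 + -3·299576 + 2·149783 = 4793476
u_24 = 3·4793476 + -2·2396726 + 1·1198357 + -3·599174 + 2·299576 = 9586963
u_25 = 3·9586963 + -2·4793476 + 1·2396726 + -3·1198357 + 2·599174 = 19173940
u_26 = 3·19173940 + -2·9586963 + 1·4793476 + -3·2396726 + 2·1198357 = 38347906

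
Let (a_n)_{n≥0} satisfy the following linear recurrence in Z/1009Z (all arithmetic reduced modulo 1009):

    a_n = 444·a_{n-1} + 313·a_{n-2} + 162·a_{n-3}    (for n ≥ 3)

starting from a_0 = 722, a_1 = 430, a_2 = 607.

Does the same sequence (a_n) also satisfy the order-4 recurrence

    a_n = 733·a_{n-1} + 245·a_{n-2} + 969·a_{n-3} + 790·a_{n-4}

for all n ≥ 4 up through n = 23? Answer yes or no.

no

Terms a_0..a_23: 722, 430, 607, 418, 274, 701, 582, 556, 759, 917, 235, 738, 885, 100, 28, 437, 39, 220, 70, 313, 776, 812, 290, 92
n=4: candidate gives 298, actual a_4 = 274 ✗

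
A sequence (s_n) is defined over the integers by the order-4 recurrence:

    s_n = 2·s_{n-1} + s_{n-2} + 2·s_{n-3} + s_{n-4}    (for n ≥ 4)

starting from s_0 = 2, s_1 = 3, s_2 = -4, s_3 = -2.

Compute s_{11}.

s_4 = 2·-2 + 1·-4 + 2·3 + 1·2 = 0
s_5 = 2·0 + 1·-2 + 2·-4 + 1·3 = -7
s_6 = 2·-7 + 1·0 + 2·-2 + 1·-4 = -22
s_7 = 2·-22 + 1·-7 + 2·0 + 1·-2 = -53
s_8 = 2·-53 + 1·-22 + 2·-7 + 1·0 = -142
s_9 = 2·-142 + 1·-53 + 2·-22 + 1·-7 = -388
s_10 = 2·-388 + 1·-142 + 2·-53 + 1·-22 = -1046
s_11 = 2·-1046 + 1·-388 + 2·-142 + 1·-53 = -2817

-2817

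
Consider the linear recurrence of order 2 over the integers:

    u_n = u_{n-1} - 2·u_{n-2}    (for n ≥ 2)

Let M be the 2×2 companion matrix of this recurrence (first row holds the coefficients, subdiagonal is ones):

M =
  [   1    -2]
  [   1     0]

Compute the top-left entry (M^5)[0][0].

5

(M^5)[0][0] is the top entry after applying M 5 times to the unit state (1, 0). Equivalently it is h_{6} for the auxiliary sequence (h_n) obeying the same recurrence with h_1 = 1 and h_i = 0 for 0 ≤ i < 1:
h_2 = 1·1 + -2·0 = 1
h_3 = 1·1 + -2·1 = -1
h_4 = 1·-1 + -2·1 = -3
h_5 = 1·-3 + -2·-1 = -1
h_6 = 1·-1 + -2·-3 = 5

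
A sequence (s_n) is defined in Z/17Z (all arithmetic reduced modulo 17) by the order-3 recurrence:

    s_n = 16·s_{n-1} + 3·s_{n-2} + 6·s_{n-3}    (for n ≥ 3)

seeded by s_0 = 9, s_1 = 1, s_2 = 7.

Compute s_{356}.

s_3 = 16·7 + 3·1 + 6·9 = 16
s_4 = 16·16 + 3·7 + 6·1 = 11
s_5 = 16·11 + 3·16 + 6·7 = 11
s_6 = 16·11 + 3·11 + 6·16 = 16
s_7 = 16·16 + 3·11 + 6·11 = 15
s_8 = 16·15 + 3·16 + 6·11 = 14
s_9 = 16·14 + 3·15 + 6·16 = 8
s_10 = 16·8 + 3·14 + 6·15 = 5
s_11 = 16·5 + 3·8 + 6·14 = 1
s_12 = 16·1 + 3·5 + 6·8 = 11
s_13 = 16·11 + 3·1 + 6·5 = 5
s_14 = 16·5 + 3·11 + 6·1 = 0
s_15 = 16·0 + 3·5 + 6·11 = 13
s_16 = 16·13 + 3·0 + 6·5 = 0
s_17 = 16·0 + 3·13 + 6·0 = 5
s_18 = 16·5 + 3·0 + 6·13 = 5
s_19 = 16·5 + 3·5 + 6·0 = 10
s_20 = 16·10 + 3·5 + 6·5 = 1
s_21 = 16·1 + 3·10 + 6·5 = 8
s_22 = 16·8 + 3·1 + 6·10 = 4
s_23 = 16·4 + 3·8 + 6·1 = 9
s_24 = 16·9 + 3·4 + 6·8 = 0
s_25 = 16·0 + 3·9 + 6·4 = 0
s_26 = 16·0 + 3·0 + 6·9 = 3
s_27 = 16·3 + 3·0 + 6·0 = 14
s_28 = 16·14 + 3·3 + 6·0 = 12
s_29 = 16·12 + 3·14 + 6·3 = 14
s_30 = 16·14 + 3·12 + 6·14 = 4
s_31 = 16·4 + 3·14 + 6·12 = 8
s_32 = 16·8 + 3·4 + 6·14 = 3
s_33 = 16·3 + 3·8 + 6·4 = 11
s_34 = 16·11 + 3·3 + 6·8 = 12
s_35 = 16·12 + 3·11 + 6·3 = 5
s_36 = 16·5 + 3·12 + 6·11 = 12
s_37 = 16·12 + 3·5 + 6·12 = 7
s_38 = 16·7 + 3·12 + 6·5 = 8
s_39 = 16·8 + 3·7 + 6·12 = 0
s_40 = 16·0 + 3·8 + 6·7 = 15
s_41 = 16·15 + 3·0 + 6·8 = 16
s_42 = 16·16 + 3·15 + 6·0 = 12
s_43 = 16·12 + 3·16 + 6·15 = 7
s_44 = 16·7 + 3·12 + 6·16 = 6
s_45 = 16·6 + 3·7 + 6·12 = 2
s_46 = 16·2 + 3·6 + 6·7 = 7
s_47 = 16·7 + 3·2 + 6·6 = 1
s_48 = 16·1 + 3·7 + 6·2 = 15
s_49 = 16·15 + 3·1 + 6·7 = 13
s_50 = 16·13 + 3·15 + 6·1 = 4
s_51 = 16·4 + 3·13 + 6·15 = 6
s_52 = 16·6 + 3·4 + 6·13 = 16
s_53 = 16·16 + 3·6 + 6·4 = 9
s_54 = 16·9 + 3·16 + 6·6 = 7
s_55 = 16·7 + 3·9 + 6·16 = 14
s_56 = 16·14 + 3·7 + 6·9 = 10
s_57 = 16·10 + 3·14 + 6·7 = 6
s_58 = 16·6 + 3·10 + 6·14 = 6
s_59 = 16·6 + 3·6 + 6·10 = 4
s_60 = 16·4 + 3·6 + 6·6 = 16
s_61 = 16·16 + 3·4 + 6·6 = 15
s_62 = 16·15 + 3·16 + 6·4 = 6
s_63 = 16·6 + 3·15 + 6·16 = 16
s_64 = 16·16 + 3·6 + 6·15 = 7
s_65 = 16·7 + 3·16 + 6·6 = 9
s_66 = 16·9 + 3·7 + 6·16 = 6
s_67 = 16·6 + 3·9 + 6·7 = 12
s_68 = 16·12 + 3·6 + 6·9 = 9
s_69 = 16·9 + 3·12 + 6·6 = 12
s_70 = 16·12 + 3·9 + 6·12 = 2
s_71 = 16·2 + 3·12 + 6·9 = 3
s_72 = 16·3 + 3·2 + 6·12 = 7
s_73 = 16·7 + 3·3 + 6·2 = 14
s_74 = 16·14 + 3·7 + 6·3 = 8
s_75 = 16·8 + 3·14 + 6·7 = 8
s_76 = 16·8 + 3·8 + 6·14 = 15
s_77 = 16·15 + 3·8 + 6·8 = 6
s_78 = 16·6 + 3·15 + 6·8 = 2
s_79 = 16·2 + 3·6 + 6·15 = 4
s_80 = 16·4 + 3·2 + 6·6 = 4
s_81 = 16·4 + 3·4 + 6·2 = 3
s_82 = 16·3 + 3·4 + 6·4 = 16
s_83 = 16·16 + 3·3 + 6·4 = 0
s_84 = 16·0 + 3·16 + 6·3 = 15
s_85 = 16·15 + 3·0 + 6·16 = 13
s_86 = 16·13 + 3·15 + 6·0 = 15
s_87 = 16·15 + 3·13 + 6·15 = 12
s_88 = 16·12 + 3·15 + 6·13 = 9
s_89 = 16·9 + 3·12 + 6·15 = 15
s_90 = 16·15 + 3·9 + 6·12 = 16
s_91 = 16·16 + 3·15 + 6·9 = 15
s_92 = 16·15 + 3·16 + 6·15 = 4
s_93 = 16·4 + 3·15 + 6·16 = 1
s_94 = 16·1 + 3·4 + 6·15 = 16
s_95 = 16·16 + 3·1 + 6·4 = 11
s_96 = 16·11 + 3·16 + 6·1 = 9
s_97 = 16·9 + 3·11 + 6·16 = 1
s_98 = 16·1 + 3·9 + 6·11 = 7
(s_96, s_97, s_98) = (9, 1, 7) = (s_0, s_1, s_2), so the sequence has period 96.
356 ≡ 68 (mod 96), hence s_356 = s_68 = 9.

9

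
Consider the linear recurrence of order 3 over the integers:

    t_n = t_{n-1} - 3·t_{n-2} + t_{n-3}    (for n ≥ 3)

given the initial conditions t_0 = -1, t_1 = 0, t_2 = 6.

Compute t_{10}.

-102

t_3 = 1·6 + -3·0 + 1·-1 = 5
t_4 = 1·5 + -3·6 + 1·0 = -13
t_5 = 1·-13 + -3·5 + 1·6 = -22
t_6 = 1·-22 + -3·-13 + 1·5 = 22
t_7 = 1·22 + -3·-22 + 1·-13 = 75
t_8 = 1·75 + -3·22 + 1·-22 = -13
t_9 = 1·-13 + -3·75 + 1·22 = -216
t_10 = 1·-216 + -3·-13 + 1·75 = -102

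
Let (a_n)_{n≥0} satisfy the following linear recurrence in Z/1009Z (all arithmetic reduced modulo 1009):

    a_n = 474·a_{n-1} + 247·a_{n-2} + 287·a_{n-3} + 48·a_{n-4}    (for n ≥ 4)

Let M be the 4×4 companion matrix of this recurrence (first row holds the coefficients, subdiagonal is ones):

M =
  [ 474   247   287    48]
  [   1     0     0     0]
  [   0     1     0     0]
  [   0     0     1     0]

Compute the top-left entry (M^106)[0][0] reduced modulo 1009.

487

(M^106)[0][0] is the top entry after applying M 106 times to the unit state (1, 0, 0, 0). Equivalently it is h_{109} for the auxiliary sequence (h_n) obeying the same recurrence with h_3 = 1 and h_i = 0 for 0 ≤ i < 3:
h_4 = 474·1 + 247·0 + 287·0 + 48·0 = 474
h_5 = 474·474 + 247·1 + 287·0 + 48·0 = 925
h_6 = 474·925 + 247·474 + 287·1 + 48·0 = 865
h_7 = 474·865 + 247·925 + 287·474 + 48·1 = 668
h_8 = 474·668 + 247·865 + 287·925 + 48·474 = 215
h_9 = 474·215 + 247·668 + 287·865 + 48·925 = 575
Continuing the recurrence:
  h_10 = 914;  h_11 = 63;  h_12 = 122;  h_13 = 67;  h_14 = 747;  h_15 = 20
  h_16 = 121;  h_17 = 406;  h_18 = 578;  h_19 = 287;  h_20 = 561;  h_21 = 524
  h_22 = 628;  h_23 = 519;  h_24 = 281;  h_25 = 617;  h_26 = 138;  h_27 = 490
  h_28 = 845;  h_29 = 517;  h_30 = 672;  h_31 = 917;  h_32 = 543;  h_33 = 306
  h_34 = 479;  h_35 = 3;  h_36 = 542;  h_37 = 156;  h_38 = 610;  h_39 = 59
  h_40 = 201;  h_41 = 804;  h_42 = 708;  h_43 = 398;  h_44 = 542;  h_45 = 683
  h_46 = 426;  h_47 = 423;  h_48 = 54;  h_49 = 585;  h_50 = 625;  h_51 = 299
  h_52 = 430;  h_53 = 808;  h_54 = 624;  h_55 = 471;  h_56 = 302;  h_57 = 100
  h_58 = 567;  h_59 = 149;  h_60 = 612;  h_61 = 10;  h_62 = 876;  h_63 = 135
  h_64 = 827;  h_65 = 196;  h_66 = 600;  h_67 = 502;  h_68 = 803;  h_69 = 104
  h_70 = 767;  h_71 = 61;  h_72 = 199;  h_73 = 535;  h_74 = 889;  h_75 = 100
  h_76 = 246;  h_77 = 365;  h_78 = 426;  h_79 = 205;  h_80 = 111;  h_81 = 871
  h_82 = 928;  h_83 = 496;  h_84 = 208;  h_85 = 532;  h_86 = 66;  h_87 = 1005
  h_88 = 499;  h_89 = 523;  h_90 = 854;  h_91 = 968;  h_92 = 299;  h_93 = 219
  h_94 = 39;  h_95 = 29;  h_96 = 693;  h_97 = 164;  h_98 = 798;  h_99 = 526
  h_100 = 64;  h_101 = 619;  h_102 = 34;  h_103 = 735;  h_104 = 725;  h_105 = 634
  h_106 = 1003;  h_107 = 572
h_108 = 474·572 + 247·1003 + 287·634 + 48·725 = 66
h_109 = 474·66 + 247·572 + 287·1003 + 48·634 = 487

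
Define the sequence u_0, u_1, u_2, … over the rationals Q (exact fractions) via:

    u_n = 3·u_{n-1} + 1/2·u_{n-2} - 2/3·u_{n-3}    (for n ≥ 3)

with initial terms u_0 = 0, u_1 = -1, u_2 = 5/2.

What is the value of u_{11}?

u_3 = 3·5/2 + 1/2·-1 + -2/3·0 = 7
u_4 = 3·7 + 1/2·5/2 + -2/3·-1 = 275/12
u_5 = 3·275/12 + 1/2·7 + -2/3·5/2 = 847/12
u_6 = 3·847/12 + 1/2·275/12 + -2/3·7 = 5245/24
u_7 = 3·5245/24 + 1/2·847/12 + -2/3·275/12 = 24323/36
u_8 = 3·24323/36 + 1/2·5245/24 + -2/3·847/12 = 300835/144
u_9 = 3·300835/144 + 1/2·24323/36 + -2/3·5245/24 = 310057/48
u_10 = 3·310057/48 + 1/2·300835/144 + -2/3·24323/36 = 17256415/864
u_11 = 3·17256415/864 + 1/2·310057/48 + -2/3·300835/144 = 26678209/432

26678209/432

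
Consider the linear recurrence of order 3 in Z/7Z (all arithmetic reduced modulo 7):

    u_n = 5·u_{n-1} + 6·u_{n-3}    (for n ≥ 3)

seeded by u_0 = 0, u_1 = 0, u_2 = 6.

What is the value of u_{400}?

u_3 = 5·6 + 0·0 + 6·0 = 2
u_4 = 5·2 + 0·6 + 6·0 = 3
u_5 = 5·3 + 0·2 + 6·6 = 2
u_6 = 5·2 + 0·3 + 6·2 = 1
u_7 = 5·1 + 0·2 + 6·3 = 2
u_8 = 5·2 + 0·1 + 6·2 = 1
u_9 = 5·1 + 0·2 + 6·1 = 4
u_10 = 5·4 + 0·1 + 6·2 = 4
u_11 = 5·4 + 0·4 + 6·1 = 5
u_12 = 5·5 + 0·4 + 6·4 = 0
u_13 = 5·0 + 0·5 + 6·4 = 3
u_14 = 5·3 + 0·0 + 6·5 = 3
u_15 = 5·3 + 0·3 + 6·0 = 1
u_16 = 5·1 + 0·3 + 6·3 = 2
u_17 = 5·2 + 0·1 + 6·3 = 0
u_18 = 5·0 + 0·2 + 6·1 = 6
u_19 = 5·6 + 0·0 + 6·2 = 0
u_20 = 5·0 + 0·6 + 6·0 = 0
u_21 = 5·0 + 0·0 + 6·6 = 1
u_22 = 5·1 + 0·0 + 6·0 = 5
u_23 = 5·5 + 0·1 + 6·0 = 4
u_24 = 5·4 + 0·5 + 6·1 = 5
u_25 = 5·5 + 0·4 + 6·5 = 6
u_26 = 5·6 + 0·5 + 6·4 = 5
u_27 = 5·5 + 0·6 + 6·5 = 6
u_28 = 5·6 + 0·5 + 6·6 = 3
u_29 = 5·3 + 0·6 + 6·5 = 3
u_30 = 5·3 + 0·3 + 6·6 = 2
u_31 = 5·2 + 0·3 + 6·3 = 0
u_32 = 5·0 + 0·2 + 6·3 = 4
u_33 = 5·4 + 0·0 + 6·2 = 4
u_34 = 5·4 + 0·4 + 6·0 = 6
u_35 = 5·6 + 0·4 + 6·4 = 5
u_36 = 5·5 + 0·6 + 6·4 = 0
u_37 = 5·0 + 0·5 + 6·6 = 1
u_38 = 5·1 + 0·0 + 6·5 = 0
u_39 = 5·0 + 0·1 + 6·0 = 0
u_40 = 5·0 + 0·0 + 6·1 = 6
(u_38, u_39, u_40) = (0, 0, 6) = (u_0, u_1, u_2), so the sequence has period 38.
400 ≡ 20 (mod 38), hence u_400 = u_20 = 0.

0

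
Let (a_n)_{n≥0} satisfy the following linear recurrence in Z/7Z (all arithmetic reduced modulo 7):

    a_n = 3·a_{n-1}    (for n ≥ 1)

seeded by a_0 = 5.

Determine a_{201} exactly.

a_1 = 3·5 = 1
a_2 = 3·1 = 3
a_3 = 3·3 = 2
a_4 = 3·2 = 6
a_5 = 3·6 = 4
a_6 = 3·4 = 5
(a_6) = (5) = (a_0), so the sequence has period 6.
201 ≡ 3 (mod 6), hence a_201 = a_3 = 2.

2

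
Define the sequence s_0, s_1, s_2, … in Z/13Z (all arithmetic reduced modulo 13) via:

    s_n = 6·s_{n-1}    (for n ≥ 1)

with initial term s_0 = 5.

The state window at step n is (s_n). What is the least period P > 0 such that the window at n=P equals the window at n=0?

12

n=0: window = (5)
n=1: window = (4)
n=2: window = (11)
n=3: window = (1)
n=4: window = (6)
n=5: window = (10)
n=6: window = (8)
n=7: window = (9)
n=8: window = (2)
n=9: window = (12)
n=10: window = (7)
n=11: window = (3)
n=12: window = (5)
window at n=12 equals window at n=0 → period = 12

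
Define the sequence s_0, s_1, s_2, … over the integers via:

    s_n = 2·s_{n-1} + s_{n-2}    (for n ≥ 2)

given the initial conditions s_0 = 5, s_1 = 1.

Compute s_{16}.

s_2 = 2·1 + 1·5 = 7
s_3 = 2·7 + 1·1 = 15
s_4 = 2·15 + 1·7 = 37
s_5 = 2·37 + 1·15 = 89
s_6 = 2·89 + 1·37 = 215
s_7 = 2·215 + 1·89 = 519
s_8 = 2·519 + 1·215 = 1253
s_9 = 2·1253 + 1·519 = 3025
s_10 = 2·3025 + 1·1253 = 7303
s_11 = 2·7303 + 1·3025 = 17631
s_12 = 2·17631 + 1·7303 = 42565
s_13 = 2·42565 + 1·17631 = 102761
s_14 = 2·102761 + 1·42565 = 248087
s_15 = 2·248087 + 1·102761 = 598935
s_16 = 2·598935 + 1·248087 = 1445957

1445957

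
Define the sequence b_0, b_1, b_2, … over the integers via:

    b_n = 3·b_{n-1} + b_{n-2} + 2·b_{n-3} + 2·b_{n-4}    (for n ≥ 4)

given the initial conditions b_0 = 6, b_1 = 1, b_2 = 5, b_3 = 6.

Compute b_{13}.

2841369

b_4 = 3·6 + 1·5 + 2·1 + 2·6 = 37
b_5 = 3·37 + 1·6 + 2·5 + 2·1 = 129
b_6 = 3·129 + 1·37 + 2·6 + 2·5 = 446
b_7 = 3·446 + 1·129 + 2·37 + 2·6 = 1553
b_8 = 3·1553 + 1·446 + 2·129 + 2·37 = 5437
b_9 = 3·5437 + 1·1553 + 2·446 + 2·129 = 19014
b_10 = 3·19014 + 1·5437 + 2·1553 + 2·446 = 66477
b_11 = 3·66477 + 1·19014 + 2·5437 + 2·1553 = 232425
b_12 = 3·232425 + 1·66477 + 2·19014 + 2·5437 = 812654
b_13 = 3·812654 + 1·232425 + 2·66477 + 2·19014 = 2841369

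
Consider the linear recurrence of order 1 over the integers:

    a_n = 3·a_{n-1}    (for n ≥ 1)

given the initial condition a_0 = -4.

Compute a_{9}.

-78732

a_1 = 3·-4 = -12
a_2 = 3·-12 = -36
a_3 = 3·-36 = -108
a_4 = 3·-108 = -324
a_5 = 3·-324 = -972
a_6 = 3·-972 = -2916
a_7 = 3·-2916 = -8748
a_8 = 3·-8748 = -26244
a_9 = 3·-26244 = -78732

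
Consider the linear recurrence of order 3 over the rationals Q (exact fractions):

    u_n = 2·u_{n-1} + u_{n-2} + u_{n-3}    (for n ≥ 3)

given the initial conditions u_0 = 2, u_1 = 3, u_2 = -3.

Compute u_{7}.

u_3 = 2·-3 + 1·3 + 1·2 = -1
u_4 = 2·-1 + 1·-3 + 1·3 = -2
u_5 = 2·-2 + 1·-1 + 1·-3 = -8
u_6 = 2·-8 + 1·-2 + 1·-1 = -19
u_7 = 2·-19 + 1·-8 + 1·-2 = -48

-48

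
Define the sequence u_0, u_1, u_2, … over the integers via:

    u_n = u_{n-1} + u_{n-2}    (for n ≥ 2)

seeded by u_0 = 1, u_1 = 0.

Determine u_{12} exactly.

u_2 = 1·0 + 1·1 = 1
u_3 = 1·1 + 1·0 = 1
u_4 = 1·1 + 1·1 = 2
u_5 = 1·2 + 1·1 = 3
u_6 = 1·3 + 1·2 = 5
u_7 = 1·5 + 1·3 = 8
u_8 = 1·8 + 1·5 = 13
u_9 = 1·13 + 1·8 = 21
u_10 = 1·21 + 1·13 = 34
u_11 = 1·34 + 1·21 = 55
u_12 = 1·55 + 1·34 = 89

89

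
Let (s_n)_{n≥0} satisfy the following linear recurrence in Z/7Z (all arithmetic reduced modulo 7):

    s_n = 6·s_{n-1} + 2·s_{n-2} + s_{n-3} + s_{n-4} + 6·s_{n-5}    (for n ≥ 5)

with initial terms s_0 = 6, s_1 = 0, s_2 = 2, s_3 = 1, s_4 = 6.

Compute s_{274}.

0

s_5 = 6·6 + 2·1 + 1·2 + 1·0 + 6·6 = 6
s_6 = 6·6 + 2·6 + 1·1 + 1·2 + 6·0 = 2
s_7 = 6·2 + 2·6 + 1·6 + 1·1 + 6·2 = 1
s_8 = 6·1 + 2·2 + 1·6 + 1·6 + 6·1 = 0
s_9 = 6·0 + 2·1 + 1·2 + 1·6 + 6·6 = 4
s_10 = 6·4 + 2·0 + 1·1 + 1·2 + 6·6 = 0
s_11 = 6·0 + 2·4 + 1·0 + 1·1 + 6·2 = 0
s_12 = 6·0 + 2·0 + 1·4 + 1·0 + 6·1 = 3
s_13 = 6·3 + 2·0 + 1·0 + 1·4 + 6·0 = 1
s_14 = 6·1 + 2·3 + 1·0 + 1·0 + 6·4 = 1
s_15 = 6·1 + 2·1 + 1·3 + 1·0 + 6·0 = 4
s_16 = 6·4 + 2·1 + 1·1 + 1·3 + 6·0 = 2
s_17 = 6·2 + 2·4 + 1·1 + 1·1 + 6·3 = 5
s_18 = 6·5 + 2·2 + 1·4 + 1·1 + 6·1 = 3
s_19 = 6·3 + 2·5 + 1·2 + 1·4 + 6·1 = 5
s_20 = 6·5 + 2·3 + 1·5 + 1·2 + 6·4 = 4
s_21 = 6·4 + 2·5 + 1·3 + 1·5 + 6·2 = 5
s_22 = 6·5 + 2·4 + 1·5 + 1·3 + 6·5 = 6
s_23 = 6·6 + 2·5 + 1·4 + 1·5 + 6·3 = 3
s_24 = 6·3 + 2·6 + 1·5 + 1·4 + 6·5 = 6
s_25 = 6·6 + 2·3 + 1·6 + 1·5 + 6·4 = 0
s_26 = 6·0 + 2·6 + 1·3 + 1·6 + 6·5 = 2
s_27 = 6·2 + 2·0 + 1·6 + 1·3 + 6·6 = 1
s_28 = 6·1 + 2·2 + 1·0 + 1·6 + 6·3 = 6
(s_24, s_25, s_26, s_27, s_28) = (6, 0, 2, 1, 6) = (s_0, s_1, s_2, s_3, s_4), so the sequence has period 24.
274 ≡ 10 (mod 24), hence s_274 = s_10 = 0.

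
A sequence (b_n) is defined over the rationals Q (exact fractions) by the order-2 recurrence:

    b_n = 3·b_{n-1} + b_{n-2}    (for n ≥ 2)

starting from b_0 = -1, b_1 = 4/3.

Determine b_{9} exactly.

40099/3

b_2 = 3·4/3 + 1·-1 = 3
b_3 = 3·3 + 1·4/3 = 31/3
b_4 = 3·31/3 + 1·3 = 34
b_5 = 3·34 + 1·31/3 = 337/3
b_6 = 3·337/3 + 1·34 = 371
b_7 = 3·371 + 1·337/3 = 3676/3
b_8 = 3·3676/3 + 1·371 = 4047
b_9 = 3·4047 + 1·3676/3 = 40099/3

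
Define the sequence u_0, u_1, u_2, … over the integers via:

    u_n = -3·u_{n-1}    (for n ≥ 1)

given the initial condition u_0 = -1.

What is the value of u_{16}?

-43046721

u_1 = -3·-1 = 3
u_2 = -3·3 = -9
u_3 = -3·-9 = 27
u_4 = -3·27 = -81
u_5 = -3·-81 = 243
u_6 = -3·243 = -729
u_7 = -3·-729 = 2187
u_8 = -3·2187 = -6561
u_9 = -3·-6561 = 19683
u_10 = -3·19683 = -59049
u_11 = -3·-59049 = 177147
u_12 = -3·177147 = -531441
u_13 = -3·-531441 = 1594323
u_14 = -3·1594323 = -4782969
u_15 = -3·-4782969 = 14348907
u_16 = -3·14348907 = -43046721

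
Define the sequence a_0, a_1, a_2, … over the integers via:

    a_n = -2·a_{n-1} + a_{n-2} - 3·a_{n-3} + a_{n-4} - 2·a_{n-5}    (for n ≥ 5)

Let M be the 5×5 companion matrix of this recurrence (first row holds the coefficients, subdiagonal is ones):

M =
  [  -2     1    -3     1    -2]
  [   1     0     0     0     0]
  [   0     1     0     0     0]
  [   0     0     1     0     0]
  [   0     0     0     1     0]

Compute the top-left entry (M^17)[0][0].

(M^17)[0][0] is the top entry after applying M 17 times to the unit state (1, 0, 0, 0, 0). Equivalently it is h_{21} for the auxiliary sequence (h_n) obeying the same recurrence with h_4 = 1 and h_i = 0 for 0 ≤ i < 4:
h_5 = -2·1 + 1·0 + -3·0 + 1·0 + -2·0 = -2
h_6 = -2·-2 + 1·1 + -3·0 + 1·0 + -2·0 = 5
h_7 = -2·5 + 1·-2 + -3·1 + 1·0 + -2·0 = -15
h_8 = -2·-15 + 1·5 + -3·-2 + 1·1 + -2·0 = 42
h_9 = -2·42 + 1·-15 + -3·5 + 1·-2 + -2·1 = -118
h_10 = -2·-118 + 1·42 + -3·-15 + 1·5 + -2·-2 = 332
h_11 = -2·332 + 1·-118 + -3·42 + 1·-15 + -2·5 = -933
h_12 = -2·-933 + 1·332 + -3·-118 + 1·42 + -2·-15 = 2624
h_13 = -2·2624 + 1·-933 + -3·332 + 1·-118 + -2·42 = -7379
h_14 = -2·-7379 + 1·2624 + -3·-933 + 1·332 + -2·-118 = 20749
h_15 = -2·20749 + 1·-7379 + -3·2624 + 1·-933 + -2·332 = -58346
h_16 = -2·-58346 + 1·20749 + -3·-7379 + 1·2624 + -2·-933 = 164068
h_17 = -2·164068 + 1·-58346 + -3·20749 + 1·-7379 + -2·2624 = -461356
h_18 = -2·-461356 + 1·164068 + -3·-58346 + 1·20749 + -2·-7379 = 1297325
h_19 = -2·1297325 + 1·-461356 + -3·164068 + 1·-58346 + -2·20749 = -3648054
h_20 = -2·-3648054 + 1·1297325 + -3·-461356 + 1·164068 + -2·-58346 = 10258261
h_21 = -2·10258261 + 1·-3648054 + -3·1297325 + 1·-461356 + -2·164068 = -28846043

-28846043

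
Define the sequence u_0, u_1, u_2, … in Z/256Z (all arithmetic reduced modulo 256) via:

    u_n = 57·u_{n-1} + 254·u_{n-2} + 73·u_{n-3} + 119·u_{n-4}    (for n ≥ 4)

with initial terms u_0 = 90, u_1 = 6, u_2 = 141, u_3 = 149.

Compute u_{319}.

u_4 = 57·149 + 254·141 + 73·6 + 119·90 = 159
u_5 = 57·159 + 254·149 + 73·141 + 119·6 = 60
u_6 = 57·60 + 254·159 + 73·149 + 119·141 = 38
u_7 = 57·38 + 254·60 + 73·159 + 119·149 = 152
u_8 = 57·152 + 254·38 + 73·60 + 119·159 = 145
u_9 = 57·145 + 254·152 + 73·38 + 119·60 = 211
Continuing the recurrence:
  u_10 = 219;  u_11 = 30;  u_12 = 138;  u_13 = 6;  u_14 = 157;  u_15 = 53
  u_16 = 111;  u_17 = 220;  u_18 = 54;  u_19 = 152;  u_20 = 193;  u_21 = 115
  u_22 = 139;  u_23 = 190;  u_24 = 186;  u_25 = 6;  u_26 = 173;  u_27 = 213
  u_28 = 63;  u_29 = 124;  u_30 = 70;  u_31 = 152;  u_32 = 241;  u_33 = 19
  u_34 = 59;  u_35 = 94;  u_36 = 234;  u_37 = 6;  u_38 = 189;  u_39 = 117
  u_40 = 15;  u_41 = 28;  u_42 = 86;  u_43 = 152;  u_44 = 33;  u_45 = 179
  u_46 = 235;  u_47 = 254;  u_48 = 26;  u_49 = 6;  u_50 = 205;  u_51 = 21
  u_52 = 223;  u_53 = 188;  u_54 = 102;  u_55 = 152;  u_56 = 81;  u_57 = 83
  u_58 = 155;  u_59 = 158;  u_60 = 74;  u_61 = 6;  u_62 = 221;  u_63 = 181
  u_64 = 175;  u_65 = 92;  u_66 = 118;  u_67 = 152;  u_68 = 129;  u_69 = 243
  u_70 = 75;  u_71 = 62;  u_72 = 122;  u_73 = 6;  u_74 = 237;  u_75 = 85
  u_76 = 127;  u_77 = 252;  u_78 = 134;  u_79 = 152;  u_80 = 177;  u_81 = 147
  u_82 = 251;  u_83 = 222;  u_84 = 170;  u_85 = 6;  u_86 = 253;  u_87 = 245
  u_88 = 79;  u_89 = 156;  u_90 = 150;  u_91 = 152;  u_92 = 225;  u_93 = 51
  u_94 = 171;  u_95 = 126;  u_96 = 218;  u_97 = 6;  u_98 = 13;  u_99 = 149
  u_100 = 31;  u_101 = 60;  u_102 = 166;  u_103 = 152;  u_104 = 17;  u_105 = 211
  u_106 = 91;  u_107 = 30;  u_108 = 10;  u_109 = 6;  u_110 = 29;  u_111 = 53
  u_112 = 239;  u_113 = 220;  u_114 = 182;  u_115 = 152;  u_116 = 65;  u_117 = 115
  u_118 = 11;  u_119 = 190;  u_120 = 58;  u_121 = 6;  u_122 = 45;  u_123 = 213
  u_124 = 191;  u_125 = 124;  u_126 = 198;  u_127 = 152;  u_128 = 113;  u_129 = 19
  u_130 = 187;  u_131 = 94;  u_132 = 106;  u_133 = 6;  u_134 = 61;  u_135 = 117
  u_136 = 143;  u_137 = 28;  u_138 = 214;  u_139 = 152;  u_140 = 161;  u_141 = 179
  u_142 = 107;  u_143 = 254;  u_144 = 154;  u_145 = 6;  u_146 = 77;  u_147 = 21
  u_148 = 95;  u_149 = 188;  u_150 = 230;  u_151 = 152;  u_152 = 209;  u_153 = 83
  u_154 = 27;  u_155 = 158;  u_156 = 202;  u_157 = 6;  u_158 = 93;  u_159 = 181
  u_160 = 47;  u_161 = 92;  u_162 = 246;  u_163 = 152;  u_164 = 1;  u_165 = 243
  u_166 = 203;  u_167 = 62;  u_168 = 250;  u_169 = 6;  u_170 = 109;  u_171 = 85
  u_172 = 255;  u_173 = 252;  u_174 = 6;  u_175 = 152;  u_176 = 49;  u_177 = 147
  u_178 = 123;  u_179 = 222;  u_180 = 42;  u_181 = 6;  u_182 = 125;  u_183 = 245
  u_184 = 207;  u_185 = 156;  u_186 = 22;  u_187 = 152;  u_188 = 97;  u_189 = 51
  u_190 = 43;  u_191 = 126;  u_192 = 90;  u_193 = 6;  u_194 = 141;  u_195 = 149
  u_196 = 159;  u_197 = 60;  u_198 = 38;  u_199 = 152;  u_200 = 145;  u_201 = 211
  u_202 = 219;  u_203 = 30;  u_204 = 138;  u_205 = 6;  u_206 = 157;  u_207 = 53
  u_208 = 111;  u_209 = 220;  u_210 = 54;  u_211 = 152;  u_212 = 193;  u_213 = 115
  u_214 = 139;  u_215 = 190;  u_216 = 186;  u_217 = 6;  u_218 = 173;  u_219 = 213
  u_220 = 63;  u_221 = 124;  u_222 = 70;  u_223 = 152;  u_224 = 241;  u_225 = 19
  u_226 = 59;  u_227 = 94;  u_228 = 234;  u_229 = 6;  u_230 = 189;  u_231 = 117
  u_232 = 15;  u_233 = 28;  u_234 = 86;  u_235 = 152;  u_236 = 33;  u_237 = 179
  u_238 = 235;  u_239 = 254;  u_240 = 26;  u_241 = 6;  u_242 = 205;  u_243 = 21
  u_244 = 223;  u_245 = 188;  u_246 = 102;  u_247 = 152;  u_248 = 81;  u_249 = 83
  u_250 = 155;  u_251 = 158;  u_252 = 74;  u_253 = 6;  u_254 = 221;  u_255 = 181
  u_256 = 175;  u_257 = 92;  u_258 = 118;  u_259 = 152;  u_260 = 129;  u_261 = 243
  u_262 = 75;  u_263 = 62;  u_264 = 122;  u_265 = 6;  u_266 = 237;  u_267 = 85
  u_268 = 127;  u_269 = 252;  u_270 = 134;  u_271 = 152;  u_272 = 177;  u_273 = 147
  u_274 = 251;  u_275 = 222;  u_276 = 170;  u_277 = 6;  u_278 = 253;  u_279 = 245
  u_280 = 79;  u_281 = 156;  u_282 = 150;  u_283 = 152;  u_284 = 225;  u_285 = 51
  u_286 = 171;  u_287 = 126;  u_288 = 218;  u_289 = 6;  u_290 = 13;  u_291 = 149
  u_292 = 31;  u_293 = 60;  u_294 = 166;  u_295 = 152;  u_296 = 17;  u_297 = 211
  u_298 = 91;  u_299 = 30;  u_300 = 10;  u_301 = 6;  u_302 = 29;  u_303 = 53
  u_304 = 239;  u_305 = 220;  u_306 = 182;  u_307 = 152;  u_308 = 65;  u_309 = 115
  u_310 = 11;  u_311 = 190;  u_312 = 58;  u_313 = 6;  u_314 = 45;  u_315 = 213
  u_316 = 191;  u_317 = 124
u_318 = 57·124 + 254·191 + 73·213 + 119·45 = 198
u_319 = 57·198 + 254·124 + 73·191 + 119·213 = 152

152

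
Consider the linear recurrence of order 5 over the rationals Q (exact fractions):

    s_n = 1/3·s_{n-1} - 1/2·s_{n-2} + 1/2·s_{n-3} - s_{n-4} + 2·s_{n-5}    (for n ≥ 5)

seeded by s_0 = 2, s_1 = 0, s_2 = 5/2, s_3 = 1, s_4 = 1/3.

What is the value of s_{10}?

s_5 = 1/3·1/3 + -1/2·1 + 1/2·5/2 + -1·0 + 2·2 = 175/36
s_6 = 1/3·175/36 + -1/2·1/3 + 1/2·1 + -1·5/2 + 2·0 = -59/108
s_7 = 1/3·-59/108 + -1/2·175/36 + 1/2·1/3 + -1·1 + 2·5/2 = 1007/648
s_8 = 1/3·1007/648 + -1/2·-59/108 + 1/2·175/36 + -1·1/3 + 2·1 = 9503/1944
s_9 = 1/3·9503/1944 + -1/2·1007/648 + 1/2·-59/108 + -1·175/36 + 2·1/3 = -42167/11664
s_10 = 1/3·-42167/11664 + -1/2·9503/1944 + 1/2·1007/648 + -1·-59/108 + 2·175/36 = 258811/34992

258811/34992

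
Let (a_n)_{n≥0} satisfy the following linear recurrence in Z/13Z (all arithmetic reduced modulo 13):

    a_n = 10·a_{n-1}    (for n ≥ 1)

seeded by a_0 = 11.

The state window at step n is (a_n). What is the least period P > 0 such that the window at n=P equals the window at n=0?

6

n=0: window = (11)
n=1: window = (6)
n=2: window = (8)
n=3: window = (2)
n=4: window = (7)
n=5: window = (5)
n=6: window = (11)
window at n=6 equals window at n=0 → period = 6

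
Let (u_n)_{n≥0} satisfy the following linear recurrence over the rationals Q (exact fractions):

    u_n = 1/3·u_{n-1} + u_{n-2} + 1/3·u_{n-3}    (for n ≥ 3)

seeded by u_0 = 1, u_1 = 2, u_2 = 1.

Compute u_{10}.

90005/6561

u_3 = 1/3·1 + 1·2 + 1/3·1 = 8/3
u_4 = 1/3·8/3 + 1·1 + 1/3·2 = 23/9
u_5 = 1/3·23/9 + 1·8/3 + 1/3·1 = 104/27
u_6 = 1/3·104/27 + 1·23/9 + 1/3·8/3 = 383/81
u_7 = 1/3·383/81 + 1·104/27 + 1/3·23/9 = 1526/243
u_8 = 1/3·1526/243 + 1·383/81 + 1/3·104/27 = 5909/729
u_9 = 1/3·5909/729 + 1·1526/243 + 1/3·383/81 = 23090/2187
u_10 = 1/3·23090/2187 + 1·5909/729 + 1/3·1526/243 = 90005/6561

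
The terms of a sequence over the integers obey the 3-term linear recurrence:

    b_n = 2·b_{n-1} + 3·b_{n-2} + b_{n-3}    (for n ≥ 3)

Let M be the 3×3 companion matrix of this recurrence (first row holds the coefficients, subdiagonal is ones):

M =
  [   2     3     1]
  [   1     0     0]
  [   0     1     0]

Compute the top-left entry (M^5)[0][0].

(M^5)[0][0] is the top entry after applying M 5 times to the unit state (1, 0, 0). Equivalently it is h_{7} for the auxiliary sequence (h_n) obeying the same recurrence with h_2 = 1 and h_i = 0 for 0 ≤ i < 2:
h_3 = 2·1 + 3·0 + 1·0 = 2
h_4 = 2·2 + 3·1 + 1·0 = 7
h_5 = 2·7 + 3·2 + 1·1 = 21
h_6 = 2·21 + 3·7 + 1·2 = 65
h_7 = 2·65 + 3·21 + 1·7 = 200

200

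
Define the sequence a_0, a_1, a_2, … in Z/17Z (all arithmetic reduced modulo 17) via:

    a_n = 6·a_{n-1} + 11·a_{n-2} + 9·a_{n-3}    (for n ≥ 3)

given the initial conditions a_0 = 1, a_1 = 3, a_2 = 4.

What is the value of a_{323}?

a_3 = 6·4 + 11·3 + 9·1 = 15
a_4 = 6·15 + 11·4 + 9·3 = 8
a_5 = 6·8 + 11·15 + 9·4 = 11
a_6 = 6·11 + 11·8 + 9·15 = 0
a_7 = 6·0 + 11·11 + 9·8 = 6
a_8 = 6·6 + 11·0 + 9·11 = 16
a_9 = 6·16 + 11·6 + 9·0 = 9
a_10 = 6·9 + 11·16 + 9·6 = 12
a_11 = 6·12 + 11·9 + 9·16 = 9
a_12 = 6·9 + 11·12 + 9·9 = 12
a_13 = 6·12 + 11·9 + 9·12 = 7
a_14 = 6·7 + 11·12 + 9·9 = 0
a_15 = 6·0 + 11·7 + 9·12 = 15
a_16 = 6·15 + 11·0 + 9·7 = 0
a_17 = 6·0 + 11·15 + 9·0 = 12
a_18 = 6·12 + 11·0 + 9·15 = 3
a_19 = 6·3 + 11·12 + 9·0 = 14
a_20 = 6·14 + 11·3 + 9·12 = 4
a_21 = 6·4 + 11·14 + 9·3 = 1
a_22 = 6·1 + 11·4 + 9·14 = 6
a_23 = 6·6 + 11·1 + 9·4 = 15
a_24 = 6·15 + 11·6 + 9·1 = 12
a_25 = 6·12 + 11·15 + 9·6 = 2
a_26 = 6·2 + 11·12 + 9·15 = 7
a_27 = 6·7 + 11·2 + 9·12 = 2
a_28 = 6·2 + 11·7 + 9·2 = 5
a_29 = 6·5 + 11·2 + 9·7 = 13
a_30 = 6·13 + 11·5 + 9·2 = 15
a_31 = 6·15 + 11·13 + 9·5 = 6
a_32 = 6·6 + 11·15 + 9·13 = 12
a_33 = 6·12 + 11·6 + 9·15 = 1
a_34 = 6·1 + 11·12 + 9·6 = 5
a_35 = 6·5 + 11·1 + 9·12 = 13
a_36 = 6·13 + 11·5 + 9·1 = 6
a_37 = 6·6 + 11·13 + 9·5 = 3
a_38 = 6·3 + 11·6 + 9·13 = 14
a_39 = 6·14 + 11·3 + 9·6 = 1
a_40 = 6·1 + 11·14 + 9·3 = 0
a_41 = 6·0 + 11·1 + 9·14 = 1
a_42 = 6·1 + 11·0 + 9·1 = 15
a_43 = 6·15 + 11·1 + 9·0 = 16
a_44 = 6·16 + 11·15 + 9·1 = 15
a_45 = 6·15 + 11·16 + 9·15 = 10
a_46 = 6·10 + 11·15 + 9·16 = 12
a_47 = 6·12 + 11·10 + 9·15 = 11
a_48 = 6·11 + 11·12 + 9·10 = 16
a_49 = 6·16 + 11·11 + 9·12 = 2
a_50 = 6·2 + 11·16 + 9·11 = 15
a_51 = 6·15 + 11·2 + 9·16 = 1
a_52 = 6·1 + 11·15 + 9·2 = 2
a_53 = 6·2 + 11·1 + 9·15 = 5
a_54 = 6·5 + 11·2 + 9·1 = 10
a_55 = 6·10 + 11·5 + 9·2 = 14
a_56 = 6·14 + 11·10 + 9·5 = 1
a_57 = 6·1 + 11·14 + 9·10 = 12
a_58 = 6·12 + 11·1 + 9·14 = 5
a_59 = 6·5 + 11·12 + 9·1 = 1
a_60 = 6·1 + 11·5 + 9·12 = 16
a_61 = 6·16 + 11·1 + 9·5 = 16
a_62 = 6·16 + 11·16 + 9·1 = 9
a_63 = 6·9 + 11·16 + 9·16 = 0
a_64 = 6·0 + 11·9 + 9·16 = 5
a_65 = 6·5 + 11·0 + 9·9 = 9
a_66 = 6·9 + 11·5 + 9·0 = 7
a_67 = 6·7 + 11·9 + 9·5 = 16
a_68 = 6·16 + 11·7 + 9·9 = 16
a_69 = 6·16 + 11·16 + 9·7 = 12
a_70 = 6·12 + 11·16 + 9·16 = 1
a_71 = 6·1 + 11·12 + 9·16 = 10
a_72 = 6·10 + 11·1 + 9·12 = 9
a_73 = 6·9 + 11·10 + 9·1 = 3
a_74 = 6·3 + 11·9 + 9·10 = 3
a_75 = 6·3 + 11·3 + 9·9 = 13
a_76 = 6·13 + 11·3 + 9·3 = 2
a_77 = 6·2 + 11·13 + 9·3 = 12
a_78 = 6·12 + 11·2 + 9·13 = 7
a_79 = 6·7 + 11·12 + 9·2 = 5
a_80 = 6·5 + 11·7 + 9·12 = 11
a_81 = 6·11 + 11·5 + 9·7 = 14
a_82 = 6·14 + 11·11 + 9·5 = 12
a_83 = 6·12 + 11·14 + 9·11 = 2
a_84 = 6·2 + 11·12 + 9·14 = 15
a_85 = 6·15 + 11·2 + 9·12 = 16
a_86 = 6·16 + 11·15 + 9·2 = 7
a_87 = 6·7 + 11·16 + 9·15 = 13
a_88 = 6·13 + 11·7 + 9·16 = 10
a_89 = 6·10 + 11·13 + 9·7 = 11
a_90 = 6·11 + 11·10 + 9·13 = 4
a_91 = 6·4 + 11·11 + 9·10 = 14
a_92 = 6·14 + 11·4 + 9·11 = 6
a_93 = 6·6 + 11·14 + 9·4 = 5
a_94 = 6·5 + 11·6 + 9·14 = 1
a_95 = 6·1 + 11·5 + 9·6 = 13
a_96 = 6·13 + 11·1 + 9·5 = 15
a_97 = 6·15 + 11·13 + 9·1 = 4
a_98 = 6·4 + 11·15 + 9·13 = 0
a_99 = 6·0 + 11·4 + 9·15 = 9
a_100 = 6·9 + 11·0 + 9·4 = 5
a_101 = 6·5 + 11·9 + 9·0 = 10
a_102 = 6·10 + 11·5 + 9·9 = 9
a_103 = 6·9 + 11·10 + 9·5 = 5
a_104 = 6·5 + 11·9 + 9·10 = 15
a_105 = 6·15 + 11·5 + 9·9 = 5
a_106 = 6·5 + 11·15 + 9·5 = 2
a_107 = 6·2 + 11·5 + 9·15 = 15
a_108 = 6·15 + 11·2 + 9·5 = 4
a_109 = 6·4 + 11·15 + 9·2 = 3
a_110 = 6·3 + 11·4 + 9·15 = 10
a_111 = 6·10 + 11·3 + 9·4 = 10
a_112 = 6·10 + 11·10 + 9·3 = 10
a_113 = 6·10 + 11·10 + 9·10 = 5
a_114 = 6·5 + 11·10 + 9·10 = 9
a_115 = 6·9 + 11·5 + 9·10 = 12
a_116 = 6·12 + 11·9 + 9·5 = 12
a_117 = 6·12 + 11·12 + 9·9 = 13
a_118 = 6·13 + 11·12 + 9·12 = 12
a_119 = 6·12 + 11·13 + 9·12 = 0
a_120 = 6·0 + 11·12 + 9·13 = 11
a_121 = 6·11 + 11·0 + 9·12 = 4
a_122 = 6·4 + 11·11 + 9·0 = 9
a_123 = 6·9 + 11·4 + 9·11 = 10
a_124 = 6·10 + 11·9 + 9·4 = 8
a_125 = 6·8 + 11·10 + 9·9 = 1
a_126 = 6·1 + 11·8 + 9·10 = 14
a_127 = 6·14 + 11·1 + 9·8 = 14
a_128 = 6·14 + 11·14 + 9·1 = 9
a_129 = 6·9 + 11·14 + 9·14 = 11
a_130 = 6·11 + 11·9 + 9·14 = 2
a_131 = 6·2 + 11·11 + 9·9 = 10
a_132 = 6·10 + 11·2 + 9·11 = 11
a_133 = 6·11 + 11·10 + 9·2 = 7
a_134 = 6·7 + 11·11 + 9·10 = 15
a_135 = 6·15 + 11·7 + 9·11 = 11
a_136 = 6·11 + 11·15 + 9·7 = 5
a_137 = 6·5 + 11·11 + 9·15 = 14
a_138 = 6·14 + 11·5 + 9·11 = 0
a_139 = 6·0 + 11·14 + 9·5 = 12
a_140 = 6·12 + 11·0 + 9·14 = 11
a_141 = 6·11 + 11·12 + 9·0 = 11
a_142 = 6·11 + 11·11 + 9·12 = 6
a_143 = 6·6 + 11·11 + 9·11 = 1
a_144 = 6·1 + 11·6 + 9·11 = 1
a_145 = 6·1 + 11·1 + 9·6 = 3
a_146 = 6·3 + 11·1 + 9·1 = 4
(a_144, a_145, a_146) = (1, 3, 4) = (a_0, a_1, a_2), so the sequence has period 144.
323 ≡ 35 (mod 144), hence a_323 = a_35 = 13.

13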